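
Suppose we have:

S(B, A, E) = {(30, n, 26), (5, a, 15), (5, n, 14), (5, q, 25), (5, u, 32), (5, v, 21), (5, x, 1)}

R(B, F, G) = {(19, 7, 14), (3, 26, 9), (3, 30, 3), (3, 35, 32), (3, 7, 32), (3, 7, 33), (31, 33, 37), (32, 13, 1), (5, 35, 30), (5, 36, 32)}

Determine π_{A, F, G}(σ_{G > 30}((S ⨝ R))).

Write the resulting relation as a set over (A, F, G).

{(a, 36, 32), (n, 36, 32), (q, 36, 32), (u, 36, 32), (v, 36, 32), (x, 36, 32)}

Natural join on B: {(5, a, 15, 35, 30), (5, a, 15, 36, 32), (5, n, 14, 35, 30), (5, n, 14, 36, 32), (5, q, 25, 35, 30), (5, q, 25, 36, 32), (5, u, 32, 35, 30), (5, u, 32, 36, 32), (5, v, 21, 35, 30), (5, v, 21, 36, 32), (5, x, 1, 35, 30), (5, x, 1, 36, 32)}
Selection G > 30: {(5, a, 15, 36, 32), (5, n, 14, 36, 32), (5, q, 25, 36, 32), (5, u, 32, 36, 32), (5, v, 21, 36, 32), (5, x, 1, 36, 32)}
Keep only column(s) A, F, G: {(a, 36, 32), (n, 36, 32), (q, 36, 32), (u, 36, 32), (v, 36, 32), (x, 36, 32)}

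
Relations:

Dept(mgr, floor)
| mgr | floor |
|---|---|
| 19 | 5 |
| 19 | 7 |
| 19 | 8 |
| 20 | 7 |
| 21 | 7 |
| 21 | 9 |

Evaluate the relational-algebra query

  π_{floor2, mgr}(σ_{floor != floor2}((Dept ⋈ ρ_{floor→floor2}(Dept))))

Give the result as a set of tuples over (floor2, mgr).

ρ[floor→floor2]: schema becomes (mgr, floor2); tuples unchanged.
Joining Dept and ρ_{floor→floor2}(Dept) on mgr yields {(19, 5, 5), (19, 5, 7), (19, 5, 8), (19, 7, 5), (19, 7, 7), (19, 7, 8), (19, 8, 5), (19, 8, 7), (19, 8, 8), (20, 7, 7), (21, 7, 7), (21, 7, 9), (21, 9, 7), (21, 9, 9)}.
Selection floor != floor2: {(19, 5, 7), (19, 5, 8), (19, 7, 5), (19, 7, 8), (19, 8, 5), (19, 8, 7), (21, 7, 9), (21, 9, 7)}
Keep only column(s) floor2, mgr (3 duplicate(s) eliminated): {(5, 19), (7, 19), (7, 21), (8, 19), (9, 21)}

{(5, 19), (7, 19), (7, 21), (8, 19), (9, 21)}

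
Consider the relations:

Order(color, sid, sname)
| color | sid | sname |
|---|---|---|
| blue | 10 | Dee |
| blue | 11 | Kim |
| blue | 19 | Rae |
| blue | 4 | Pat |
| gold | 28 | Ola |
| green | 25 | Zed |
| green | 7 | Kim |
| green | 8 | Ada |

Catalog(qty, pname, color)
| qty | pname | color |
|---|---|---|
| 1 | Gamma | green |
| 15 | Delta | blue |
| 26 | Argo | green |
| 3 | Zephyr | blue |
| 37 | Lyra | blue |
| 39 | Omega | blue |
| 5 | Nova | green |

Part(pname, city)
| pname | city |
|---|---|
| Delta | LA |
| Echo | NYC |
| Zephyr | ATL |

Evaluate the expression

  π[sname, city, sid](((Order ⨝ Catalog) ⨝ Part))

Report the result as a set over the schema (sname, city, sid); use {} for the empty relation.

{(Dee, ATL, 10), (Dee, LA, 10), (Kim, ATL, 11), (Kim, LA, 11), (Pat, ATL, 4), (Pat, LA, 4), (Rae, ATL, 19), (Rae, LA, 19)}

Natural join on color: {(blue, 10, Dee, 15, Delta), (blue, 10, Dee, 3, Zephyr), (blue, 10, Dee, 37, Lyra), (blue, 10, Dee, 39, Omega), (blue, 11, Kim, 15, Delta), (blue, 11, Kim, 3, Zephyr), (blue, 11, Kim, 37, Lyra), (blue, 11, Kim, 39, Omega), (blue, 19, Rae, 15, Delta), (blue, 19, Rae, 3, Zephyr), (blue, 19, Rae, 37, Lyra), (blue, 19, Rae, 39, Omega), (blue, 4, Pat, 15, Delta), (blue, 4, Pat, 3, Zephyr), (blue, 4, Pat, 37, Lyra), (blue, 4, Pat, 39, Omega), (green, 25, Zed, 1, Gamma), (green, 25, Zed, 26, Argo), (green, 25, Zed, 5, Nova), (green, 7, Kim, 1, Gamma), (green, 7, Kim, 26, Argo), (green, 7, Kim, 5, Nova), (green, 8, Ada, 1, Gamma), (green, 8, Ada, 26, Argo), (green, 8, Ada, 5, Nova)}
Natural join on pname: {(blue, 10, Dee, 15, Delta, LA), (blue, 10, Dee, 3, Zephyr, ATL), (blue, 11, Kim, 15, Delta, LA), (blue, 11, Kim, 3, Zephyr, ATL), (blue, 19, Rae, 15, Delta, LA), (blue, 19, Rae, 3, Zephyr, ATL), (blue, 4, Pat, 15, Delta, LA), (blue, 4, Pat, 3, Zephyr, ATL)}
Keep only column(s) sname, city, sid: {(Dee, ATL, 10), (Dee, LA, 10), (Kim, ATL, 11), (Kim, LA, 11), (Pat, ATL, 4), (Pat, LA, 4), (Rae, ATL, 19), (Rae, LA, 19)}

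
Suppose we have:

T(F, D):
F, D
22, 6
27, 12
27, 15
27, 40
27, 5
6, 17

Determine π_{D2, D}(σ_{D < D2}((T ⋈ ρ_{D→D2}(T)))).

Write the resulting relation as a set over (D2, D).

{(12, 5), (15, 12), (15, 5), (40, 12), (40, 15), (40, 5)}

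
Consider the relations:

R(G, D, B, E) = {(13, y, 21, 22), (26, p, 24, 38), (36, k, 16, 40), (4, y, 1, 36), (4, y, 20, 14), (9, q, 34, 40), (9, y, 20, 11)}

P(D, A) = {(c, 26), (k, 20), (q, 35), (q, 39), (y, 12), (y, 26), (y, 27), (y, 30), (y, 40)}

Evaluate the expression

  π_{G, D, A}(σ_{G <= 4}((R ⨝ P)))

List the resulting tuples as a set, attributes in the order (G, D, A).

{(4, y, 12), (4, y, 26), (4, y, 27), (4, y, 30), (4, y, 40)}

Natural join on D: {(13, y, 21, 22, 12), (13, y, 21, 22, 26), (13, y, 21, 22, 27), (13, y, 21, 22, 30), (13, y, 21, 22, 40), (36, k, 16, 40, 20), (4, y, 1, 36, 12), (4, y, 1, 36, 26), (4, y, 1, 36, 27), (4, y, 1, 36, 30), (4, y, 1, 36, 40), (4, y, 20, 14, 12), (4, y, 20, 14, 26), (4, y, 20, 14, 27), (4, y, 20, 14, 30), (4, y, 20, 14, 40), (9, q, 34, 40, 35), (9, q, 34, 40, 39), (9, y, 20, 11, 12), (9, y, 20, 11, 26), (9, y, 20, 11, 27), (9, y, 20, 11, 30), (9, y, 20, 11, 40)}
σ[G <= 4]: keep tuples satisfying G <= 4 → {(4, y, 1, 36, 12), (4, y, 1, 36, 26), (4, y, 1, 36, 27), (4, y, 1, 36, 30), (4, y, 1, 36, 40), (4, y, 20, 14, 12), (4, y, 20, 14, 26), (4, y, 20, 14, 27), (4, y, 20, 14, 30), (4, y, 20, 14, 40)}
Projecting to G, D, A (5 duplicate(s) eliminated): {(4, y, 12), (4, y, 26), (4, y, 27), (4, y, 30), (4, y, 40)}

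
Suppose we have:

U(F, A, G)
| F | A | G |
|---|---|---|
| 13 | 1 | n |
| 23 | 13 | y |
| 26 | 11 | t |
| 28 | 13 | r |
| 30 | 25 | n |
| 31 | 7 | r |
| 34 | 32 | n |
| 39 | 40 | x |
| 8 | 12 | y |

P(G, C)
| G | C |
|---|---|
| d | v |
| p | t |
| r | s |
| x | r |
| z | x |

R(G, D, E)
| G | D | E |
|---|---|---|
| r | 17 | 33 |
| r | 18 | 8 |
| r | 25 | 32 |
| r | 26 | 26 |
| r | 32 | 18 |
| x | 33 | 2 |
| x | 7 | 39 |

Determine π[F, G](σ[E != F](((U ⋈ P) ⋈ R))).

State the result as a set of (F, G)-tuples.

{(28, r), (31, r), (39, x)}

Natural join on G: {(28, 13, r, s), (31, 7, r, s), (39, 40, x, r)}
Natural join on G: {(28, 13, r, s, 17, 33), (28, 13, r, s, 18, 8), (28, 13, r, s, 25, 32), (28, 13, r, s, 26, 26), (28, 13, r, s, 32, 18), (31, 7, r, s, 17, 33), (31, 7, r, s, 18, 8), (31, 7, r, s, 25, 32), (31, 7, r, s, 26, 26), (31, 7, r, s, 32, 18), (39, 40, x, r, 33, 2), (39, 40, x, r, 7, 39)}
Filtering on E != F leaves {(28, 13, r, s, 17, 33), (28, 13, r, s, 18, 8), (28, 13, r, s, 25, 32), (28, 13, r, s, 26, 26), (28, 13, r, s, 32, 18), (31, 7, r, s, 17, 33), (31, 7, r, s, 18, 8), (31, 7, r, s, 25, 32), (31, 7, r, s, 26, 26), (31, 7, r, s, 32, 18), (39, 40, x, r, 33, 2)}.
π_{F, G} gives {(28, r), (31, r), (39, x)} (8 duplicate(s) eliminated).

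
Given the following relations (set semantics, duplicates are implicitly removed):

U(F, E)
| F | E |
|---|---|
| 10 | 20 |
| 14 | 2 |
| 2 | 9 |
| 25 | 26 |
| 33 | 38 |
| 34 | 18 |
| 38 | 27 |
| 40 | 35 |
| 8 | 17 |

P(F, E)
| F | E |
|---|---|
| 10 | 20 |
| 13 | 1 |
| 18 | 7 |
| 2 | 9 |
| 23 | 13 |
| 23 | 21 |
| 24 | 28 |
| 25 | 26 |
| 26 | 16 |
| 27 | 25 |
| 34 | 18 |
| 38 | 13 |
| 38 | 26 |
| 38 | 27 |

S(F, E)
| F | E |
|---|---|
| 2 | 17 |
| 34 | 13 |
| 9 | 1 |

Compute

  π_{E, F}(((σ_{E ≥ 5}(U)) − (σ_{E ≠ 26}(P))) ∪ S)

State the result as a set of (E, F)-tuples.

{(1, 9), (13, 34), (17, 2), (17, 8), (26, 25), (35, 40), (38, 33)}

Selection E ≥ 5: {(10, 20), (2, 9), (25, 26), (33, 38), (34, 18), (38, 27), (40, 35), (8, 17)}
Selection E ≠ 26: {(10, 20), (13, 1), (18, 7), (2, 9), (23, 13), (23, 21), (24, 28), (26, 16), (27, 25), (34, 18), (38, 13), (38, 27)}
Difference: {(10, 20), (2, 9), (25, 26), (33, 38), (34, 18), (38, 27), (40, 35), (8, 17)} with {(10, 20), (13, 1), (18, 7), (2, 9), (23, 13), (23, 21), (24, 28), (26, 16), (27, 25), (34, 18), (38, 13), (38, 27)} → {(25, 26), (33, 38), (40, 35), (8, 17)}
Union: {(25, 26), (33, 38), (40, 35), (8, 17)} with {(2, 17), (34, 13), (9, 1)} → {(2, 17), (25, 26), (33, 38), (34, 13), (40, 35), (8, 17), (9, 1)}
π_{E, F} gives {(1, 9), (13, 34), (17, 2), (17, 8), (26, 25), (35, 40), (38, 33)}.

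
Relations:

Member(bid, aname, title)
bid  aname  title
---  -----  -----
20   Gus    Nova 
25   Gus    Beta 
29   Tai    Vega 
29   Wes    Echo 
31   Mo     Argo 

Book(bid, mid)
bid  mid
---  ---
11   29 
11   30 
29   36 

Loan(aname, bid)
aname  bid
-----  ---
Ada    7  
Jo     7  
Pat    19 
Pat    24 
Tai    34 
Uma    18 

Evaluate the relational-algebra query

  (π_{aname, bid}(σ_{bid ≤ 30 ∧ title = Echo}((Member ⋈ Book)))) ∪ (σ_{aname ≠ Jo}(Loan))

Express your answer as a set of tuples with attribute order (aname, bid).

{(Ada, 7), (Pat, 19), (Pat, 24), (Tai, 34), (Uma, 18), (Wes, 29)}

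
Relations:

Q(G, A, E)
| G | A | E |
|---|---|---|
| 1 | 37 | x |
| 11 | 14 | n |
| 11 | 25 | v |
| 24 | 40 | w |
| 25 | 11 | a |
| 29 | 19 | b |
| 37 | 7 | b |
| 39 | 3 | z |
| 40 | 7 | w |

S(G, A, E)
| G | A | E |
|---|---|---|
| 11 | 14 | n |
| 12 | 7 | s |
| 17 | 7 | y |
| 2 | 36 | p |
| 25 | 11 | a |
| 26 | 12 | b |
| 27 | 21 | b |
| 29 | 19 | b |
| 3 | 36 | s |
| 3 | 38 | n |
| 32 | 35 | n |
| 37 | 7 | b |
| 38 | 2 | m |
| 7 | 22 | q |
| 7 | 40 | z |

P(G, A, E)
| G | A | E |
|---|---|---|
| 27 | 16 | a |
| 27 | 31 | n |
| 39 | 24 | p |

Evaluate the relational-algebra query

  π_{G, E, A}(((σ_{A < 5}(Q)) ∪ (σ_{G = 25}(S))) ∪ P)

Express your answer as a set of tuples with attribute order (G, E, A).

Apply σ_{A < 5}; surviving tuples: {(39, 3, z)}
Apply σ_{G = 25}; surviving tuples: {(25, 11, a)}
Set union of the two operands is {(25, 11, a), (39, 3, z)}.
Set union of the two operands is {(25, 11, a), (27, 16, a), (27, 31, n), (39, 24, p), (39, 3, z)}.
π_{G, E, A} gives {(25, a, 11), (27, a, 16), (27, n, 31), (39, p, 24), (39, z, 3)}.

{(25, a, 11), (27, a, 16), (27, n, 31), (39, p, 24), (39, z, 3)}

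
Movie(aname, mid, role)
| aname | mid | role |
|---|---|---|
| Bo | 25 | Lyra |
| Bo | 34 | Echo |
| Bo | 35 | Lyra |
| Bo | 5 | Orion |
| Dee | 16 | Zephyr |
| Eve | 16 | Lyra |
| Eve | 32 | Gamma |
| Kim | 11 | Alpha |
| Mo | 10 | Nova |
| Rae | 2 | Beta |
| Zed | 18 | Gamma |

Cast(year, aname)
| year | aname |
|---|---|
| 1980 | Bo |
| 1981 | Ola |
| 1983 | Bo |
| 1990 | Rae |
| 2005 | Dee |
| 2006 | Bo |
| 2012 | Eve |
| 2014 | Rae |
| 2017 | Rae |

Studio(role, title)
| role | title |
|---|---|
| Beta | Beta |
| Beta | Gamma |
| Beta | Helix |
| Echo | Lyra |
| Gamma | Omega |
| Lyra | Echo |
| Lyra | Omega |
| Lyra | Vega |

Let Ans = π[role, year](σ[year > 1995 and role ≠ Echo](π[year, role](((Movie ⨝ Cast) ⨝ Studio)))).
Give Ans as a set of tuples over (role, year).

Joining Movie and Cast on aname yields {(Bo, 25, Lyra, 1980), (Bo, 25, Lyra, 1983), (Bo, 25, Lyra, 2006), (Bo, 34, Echo, 1980), (Bo, 34, Echo, 1983), (Bo, 34, Echo, 2006), (Bo, 35, Lyra, 1980), (Bo, 35, Lyra, 1983), (Bo, 35, Lyra, 2006), (Bo, 5, Orion, 1980), (Bo, 5, Orion, 1983), (Bo, 5, Orion, 2006), (Dee, 16, Zephyr, 2005), (Eve, 16, Lyra, 2012), (Eve, 32, Gamma, 2012), (Rae, 2, Beta, 1990), (Rae, 2, Beta, 2014), (Rae, 2, Beta, 2017)}.
Joining (Movie ⨝ Cast) and Studio on role yields {(Bo, 25, Lyra, 1980, Echo), (Bo, 25, Lyra, 1980, Omega), (Bo, 25, Lyra, 1980, Vega), (Bo, 25, Lyra, 1983, Echo), (Bo, 25, Lyra, 1983, Omega), (Bo, 25, Lyra, 1983, Vega), (Bo, 25, Lyra, 2006, Echo), (Bo, 25, Lyra, 2006, Omega), (Bo, 25, Lyra, 2006, Vega), (Bo, 34, Echo, 1980, Lyra), (Bo, 34, Echo, 1983, Lyra), (Bo, 34, Echo, 2006, Lyra), (Bo, 35, Lyra, 1980, Echo), (Bo, 35, Lyra, 1980, Omega), (Bo, 35, Lyra, 1980, Vega), (Bo, 35, Lyra, 1983, Echo), (Bo, 35, Lyra, 1983, Omega), (Bo, 35, Lyra, 1983, Vega), (Bo, 35, Lyra, 2006, Echo), (Bo, 35, Lyra, 2006, Omega), (Bo, 35, Lyra, 2006, Vega), (Eve, 16, Lyra, 2012, Echo), (Eve, 16, Lyra, 2012, Omega), (Eve, 16, Lyra, 2012, Vega), (Eve, 32, Gamma, 2012, Omega), (Rae, 2, Beta, 1990, Beta), (Rae, 2, Beta, 1990, Gamma), (Rae, 2, Beta, 1990, Helix), (Rae, 2, Beta, 2014, Beta), (Rae, 2, Beta, 2014, Gamma), (Rae, 2, Beta, 2014, Helix), (Rae, 2, Beta, 2017, Beta), (Rae, 2, Beta, 2017, Gamma), (Rae, 2, Beta, 2017, Helix)}.
Projecting to year, role (23 duplicate(s) eliminated): {(1980, Echo), (1980, Lyra), (1983, Echo), (1983, Lyra), (1990, Beta), (2006, Echo), (2006, Lyra), (2012, Gamma), (2012, Lyra), (2014, Beta), (2017, Beta)}
Selection year > 1995 and role ≠ Echo: {(2006, Lyra), (2012, Gamma), (2012, Lyra), (2014, Beta), (2017, Beta)}
Projecting to role, year: {(Beta, 2014), (Beta, 2017), (Gamma, 2012), (Lyra, 2006), (Lyra, 2012)}

{(Beta, 2014), (Beta, 2017), (Gamma, 2012), (Lyra, 2006), (Lyra, 2012)}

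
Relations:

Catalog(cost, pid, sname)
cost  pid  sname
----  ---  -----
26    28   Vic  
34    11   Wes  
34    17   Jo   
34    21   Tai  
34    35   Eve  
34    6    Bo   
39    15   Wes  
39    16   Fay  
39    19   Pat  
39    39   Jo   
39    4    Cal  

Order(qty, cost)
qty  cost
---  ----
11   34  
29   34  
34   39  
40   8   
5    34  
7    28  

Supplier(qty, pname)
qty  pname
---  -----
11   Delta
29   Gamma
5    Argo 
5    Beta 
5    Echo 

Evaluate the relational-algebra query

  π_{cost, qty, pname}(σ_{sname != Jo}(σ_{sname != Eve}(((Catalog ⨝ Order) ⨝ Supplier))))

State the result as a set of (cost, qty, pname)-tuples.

{(34, 11, Delta), (34, 29, Gamma), (34, 5, Argo), (34, 5, Beta), (34, 5, Echo)}

Natural join on cost: {(34, 11, Wes, 11), (34, 11, Wes, 29), (34, 11, Wes, 5), (34, 17, Jo, 11), (34, 17, Jo, 29), (34, 17, Jo, 5), (34, 21, Tai, 11), (34, 21, Tai, 29), (34, 21, Tai, 5), (34, 35, Eve, 11), (34, 35, Eve, 29), (34, 35, Eve, 5), (34, 6, Bo, 11), (34, 6, Bo, 29), (34, 6, Bo, 5), (39, 15, Wes, 34), (39, 16, Fay, 34), (39, 19, Pat, 34), (39, 39, Jo, 34), (39, 4, Cal, 34)}
Natural join on qty: {(34, 11, Wes, 11, Delta), (34, 11, Wes, 29, Gamma), (34, 11, Wes, 5, Argo), (34, 11, Wes, 5, Beta), (34, 11, Wes, 5, Echo), (34, 17, Jo, 11, Delta), (34, 17, Jo, 29, Gamma), (34, 17, Jo, 5, Argo), (34, 17, Jo, 5, Beta), (34, 17, Jo, 5, Echo), (34, 21, Tai, 11, Delta), (34, 21, Tai, 29, Gamma), (34, 21, Tai, 5, Argo), (34, 21, Tai, 5, Beta), (34, 21, Tai, 5, Echo), (34, 35, Eve, 11, Delta), (34, 35, Eve, 29, Gamma), (34, 35, Eve, 5, Argo), (34, 35, Eve, 5, Beta), (34, 35, Eve, 5, Echo), (34, 6, Bo, 11, Delta), (34, 6, Bo, 29, Gamma), (34, 6, Bo, 5, Argo), (34, 6, Bo, 5, Beta), (34, 6, Bo, 5, Echo)}
Apply σ_{sname != Eve}; surviving tuples: {(34, 11, Wes, 11, Delta), (34, 11, Wes, 29, Gamma), (34, 11, Wes, 5, Argo), (34, 11, Wes, 5, Beta), (34, 11, Wes, 5, Echo), (34, 17, Jo, 11, Delta), (34, 17, Jo, 29, Gamma), (34, 17, Jo, 5, Argo), (34, 17, Jo, 5, Beta), (34, 17, Jo, 5, Echo), (34, 21, Tai, 11, Delta), (34, 21, Tai, 29, Gamma), (34, 21, Tai, 5, Argo), (34, 21, Tai, 5, Beta), (34, 21, Tai, 5, Echo), (34, 6, Bo, 11, Delta), (34, 6, Bo, 29, Gamma), (34, 6, Bo, 5, Argo), (34, 6, Bo, 5, Beta), (34, 6, Bo, 5, Echo)}
Apply σ_{sname != Jo}; surviving tuples: {(34, 11, Wes, 11, Delta), (34, 11, Wes, 29, Gamma), (34, 11, Wes, 5, Argo), (34, 11, Wes, 5, Beta), (34, 11, Wes, 5, Echo), (34, 21, Tai, 11, Delta), (34, 21, Tai, 29, Gamma), (34, 21, Tai, 5, Argo), (34, 21, Tai, 5, Beta), (34, 21, Tai, 5, Echo), (34, 6, Bo, 11, Delta), (34, 6, Bo, 29, Gamma), (34, 6, Bo, 5, Argo), (34, 6, Bo, 5, Beta), (34, 6, Bo, 5, Echo)}
Projecting to cost, qty, pname (10 duplicate(s) eliminated): {(34, 11, Delta), (34, 29, Gamma), (34, 5, Argo), (34, 5, Beta), (34, 5, Echo)}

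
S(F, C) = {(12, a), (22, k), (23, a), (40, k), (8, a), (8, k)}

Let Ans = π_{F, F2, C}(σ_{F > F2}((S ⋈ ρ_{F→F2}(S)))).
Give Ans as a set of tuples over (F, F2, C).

ρ[F→F2]: schema becomes (F2, C); tuples unchanged.
S ⋈ ρ_{F→F2}(S) (natural join on C): {(12, a, 12), (12, a, 23), (12, a, 8), (22, k, 22), (22, k, 40), (22, k, 8), (23, a, 12), (23, a, 23), (23, a, 8), (40, k, 22), (40, k, 40), (40, k, 8), (8, a, 12), (8, a, 23), (8, a, 8), (8, k, 22), (8, k, 40), (8, k, 8)}
σ[F > F2]: keep tuples satisfying F > F2 → {(12, a, 8), (22, k, 8), (23, a, 12), (23, a, 8), (40, k, 22), (40, k, 8)}
π_{F, F2, C} gives {(12, 8, a), (22, 8, k), (23, 12, a), (23, 8, a), (40, 22, k), (40, 8, k)}.

{(12, 8, a), (22, 8, k), (23, 12, a), (23, 8, a), (40, 22, k), (40, 8, k)}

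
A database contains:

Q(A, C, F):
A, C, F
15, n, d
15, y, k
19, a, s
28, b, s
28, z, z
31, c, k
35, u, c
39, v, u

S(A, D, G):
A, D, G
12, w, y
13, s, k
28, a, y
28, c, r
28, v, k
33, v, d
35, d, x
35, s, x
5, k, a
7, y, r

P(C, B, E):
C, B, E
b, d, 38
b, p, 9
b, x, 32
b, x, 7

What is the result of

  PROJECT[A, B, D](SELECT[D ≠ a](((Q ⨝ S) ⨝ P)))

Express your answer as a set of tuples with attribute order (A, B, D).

Natural join on A: {(28, b, s, a, y), (28, b, s, c, r), (28, b, s, v, k), (28, z, z, a, y), (28, z, z, c, r), (28, z, z, v, k), (35, u, c, d, x), (35, u, c, s, x)}
Natural join on C: {(28, b, s, a, y, d, 38), (28, b, s, a, y, p, 9), (28, b, s, a, y, x, 32), (28, b, s, a, y, x, 7), (28, b, s, c, r, d, 38), (28, b, s, c, r, p, 9), (28, b, s, c, r, x, 32), (28, b, s, c, r, x, 7), (28, b, s, v, k, d, 38), (28, b, s, v, k, p, 9), (28, b, s, v, k, x, 32), (28, b, s, v, k, x, 7)}
Filtering on D ≠ a leaves {(28, b, s, c, r, d, 38), (28, b, s, c, r, p, 9), (28, b, s, c, r, x, 32), (28, b, s, c, r, x, 7), (28, b, s, v, k, d, 38), (28, b, s, v, k, p, 9), (28, b, s, v, k, x, 32), (28, b, s, v, k, x, 7)}.
π[A, B, D]: project onto (A, B, D) (2 duplicate(s) eliminated) → {(28, d, c), (28, d, v), (28, p, c), (28, p, v), (28, x, c), (28, x, v)}

{(28, d, c), (28, d, v), (28, p, c), (28, p, v), (28, x, c), (28, x, v)}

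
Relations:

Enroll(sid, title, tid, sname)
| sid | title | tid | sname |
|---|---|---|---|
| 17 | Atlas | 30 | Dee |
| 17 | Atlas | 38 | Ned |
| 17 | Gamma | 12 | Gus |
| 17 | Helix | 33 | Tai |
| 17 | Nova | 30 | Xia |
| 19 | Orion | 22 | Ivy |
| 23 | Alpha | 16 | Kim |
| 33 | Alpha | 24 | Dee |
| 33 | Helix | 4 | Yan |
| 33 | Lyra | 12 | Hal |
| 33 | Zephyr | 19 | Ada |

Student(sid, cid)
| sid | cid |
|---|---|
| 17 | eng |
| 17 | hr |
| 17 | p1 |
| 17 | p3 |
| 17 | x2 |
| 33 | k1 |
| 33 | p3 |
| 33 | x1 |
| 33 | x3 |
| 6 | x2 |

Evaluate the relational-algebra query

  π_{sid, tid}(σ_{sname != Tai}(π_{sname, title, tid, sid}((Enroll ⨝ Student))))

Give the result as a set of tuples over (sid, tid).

Natural join on sid: {(17, Atlas, 30, Dee, eng), (17, Atlas, 30, Dee, hr), (17, Atlas, 30, Dee, p1), (17, Atlas, 30, Dee, p3), (17, Atlas, 30, Dee, x2), (17, Atlas, 38, Ned, eng), (17, Atlas, 38, Ned, hr), (17, Atlas, 38, Ned, p1), (17, Atlas, 38, Ned, p3), (17, Atlas, 38, Ned, x2), (17, Gamma, 12, Gus, eng), (17, Gamma, 12, Gus, hr), (17, Gamma, 12, Gus, p1), (17, Gamma, 12, Gus, p3), (17, Gamma, 12, Gus, x2), (17, Helix, 33, Tai, eng), (17, Helix, 33, Tai, hr), (17, Helix, 33, Tai, p1), (17, Helix, 33, Tai, p3), (17, Helix, 33, Tai, x2), (17, Nova, 30, Xia, eng), (17, Nova, 30, Xia, hr), (17, Nova, 30, Xia, p1), (17, Nova, 30, Xia, p3), (17, Nova, 30, Xia, x2), (33, Alpha, 24, Dee, k1), (33, Alpha, 24, Dee, p3), (33, Alpha, 24, Dee, x1), (33, Alpha, 24, Dee, x3), (33, Helix, 4, Yan, k1), (33, Helix, 4, Yan, p3), (33, Helix, 4, Yan, x1), (33, Helix, 4, Yan, x3), (33, Lyra, 12, Hal, k1), (33, Lyra, 12, Hal, p3), (33, Lyra, 12, Hal, x1), (33, Lyra, 12, Hal, x3), (33, Zephyr, 19, Ada, k1), (33, Zephyr, 19, Ada, p3), (33, Zephyr, 19, Ada, x1), (33, Zephyr, 19, Ada, x3)}
π_{sname, title, tid, sid} gives {(Ada, Zephyr, 19, 33), (Dee, Alpha, 24, 33), (Dee, Atlas, 30, 17), (Gus, Gamma, 12, 17), (Hal, Lyra, 12, 33), (Ned, Atlas, 38, 17), (Tai, Helix, 33, 17), (Xia, Nova, 30, 17), (Yan, Helix, 4, 33)} (32 duplicate(s) eliminated).
Apply σ_{sname != Tai}; surviving tuples: {(Ada, Zephyr, 19, 33), (Dee, Alpha, 24, 33), (Dee, Atlas, 30, 17), (Gus, Gamma, 12, 17), (Hal, Lyra, 12, 33), (Ned, Atlas, 38, 17), (Xia, Nova, 30, 17), (Yan, Helix, 4, 33)}
π_{sid, tid} gives {(17, 12), (17, 30), (17, 38), (33, 12), (33, 19), (33, 24), (33, 4)} (1 duplicate(s) eliminated).

{(17, 12), (17, 30), (17, 38), (33, 12), (33, 19), (33, 24), (33, 4)}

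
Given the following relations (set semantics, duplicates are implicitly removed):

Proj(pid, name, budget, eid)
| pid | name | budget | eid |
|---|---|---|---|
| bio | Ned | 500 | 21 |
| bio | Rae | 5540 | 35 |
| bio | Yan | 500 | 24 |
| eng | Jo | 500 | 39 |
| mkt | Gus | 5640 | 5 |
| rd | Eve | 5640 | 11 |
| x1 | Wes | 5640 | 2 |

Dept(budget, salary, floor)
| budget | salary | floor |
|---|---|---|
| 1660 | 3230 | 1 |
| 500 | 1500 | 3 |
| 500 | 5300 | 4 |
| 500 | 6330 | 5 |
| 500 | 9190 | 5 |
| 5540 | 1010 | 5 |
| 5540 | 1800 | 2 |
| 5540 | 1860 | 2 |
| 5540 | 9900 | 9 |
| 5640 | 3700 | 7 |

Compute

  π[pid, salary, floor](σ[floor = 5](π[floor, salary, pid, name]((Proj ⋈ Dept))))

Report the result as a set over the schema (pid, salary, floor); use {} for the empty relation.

{(bio, 1010, 5), (bio, 6330, 5), (bio, 9190, 5), (eng, 6330, 5), (eng, 9190, 5)}

Joining Proj and Dept on budget yields {(bio, Ned, 500, 21, 1500, 3), (bio, Ned, 500, 21, 5300, 4), (bio, Ned, 500, 21, 6330, 5), (bio, Ned, 500, 21, 9190, 5), (bio, Rae, 5540, 35, 1010, 5), (bio, Rae, 5540, 35, 1800, 2), (bio, Rae, 5540, 35, 1860, 2), (bio, Rae, 5540, 35, 9900, 9), (bio, Yan, 500, 24, 1500, 3), (bio, Yan, 500, 24, 5300, 4), (bio, Yan, 500, 24, 6330, 5), (bio, Yan, 500, 24, 9190, 5), (eng, Jo, 500, 39, 1500, 3), (eng, Jo, 500, 39, 5300, 4), (eng, Jo, 500, 39, 6330, 5), (eng, Jo, 500, 39, 9190, 5), (mkt, Gus, 5640, 5, 3700, 7), (rd, Eve, 5640, 11, 3700, 7), (x1, Wes, 5640, 2, 3700, 7)}.
π_{floor, salary, pid, name} gives {(2, 1800, bio, Rae), (2, 1860, bio, Rae), (3, 1500, bio, Ned), (3, 1500, bio, Yan), (3, 1500, eng, Jo), (4, 5300, bio, Ned), (4, 5300, bio, Yan), (4, 5300, eng, Jo), (5, 1010, bio, Rae), (5, 6330, bio, Ned), (5, 6330, bio, Yan), (5, 6330, eng, Jo), (5, 9190, bio, Ned), (5, 9190, bio, Yan), (5, 9190, eng, Jo), (7, 3700, mkt, Gus), (7, 3700, rd, Eve), (7, 3700, x1, Wes), (9, 9900, bio, Rae)}.
σ[floor = 5]: keep tuples satisfying floor = 5 → {(5, 1010, bio, Rae), (5, 6330, bio, Ned), (5, 6330, bio, Yan), (5, 6330, eng, Jo), (5, 9190, bio, Ned), (5, 9190, bio, Yan), (5, 9190, eng, Jo)}
π_{pid, salary, floor} gives {(bio, 1010, 5), (bio, 6330, 5), (bio, 9190, 5), (eng, 6330, 5), (eng, 9190, 5)} (2 duplicate(s) eliminated).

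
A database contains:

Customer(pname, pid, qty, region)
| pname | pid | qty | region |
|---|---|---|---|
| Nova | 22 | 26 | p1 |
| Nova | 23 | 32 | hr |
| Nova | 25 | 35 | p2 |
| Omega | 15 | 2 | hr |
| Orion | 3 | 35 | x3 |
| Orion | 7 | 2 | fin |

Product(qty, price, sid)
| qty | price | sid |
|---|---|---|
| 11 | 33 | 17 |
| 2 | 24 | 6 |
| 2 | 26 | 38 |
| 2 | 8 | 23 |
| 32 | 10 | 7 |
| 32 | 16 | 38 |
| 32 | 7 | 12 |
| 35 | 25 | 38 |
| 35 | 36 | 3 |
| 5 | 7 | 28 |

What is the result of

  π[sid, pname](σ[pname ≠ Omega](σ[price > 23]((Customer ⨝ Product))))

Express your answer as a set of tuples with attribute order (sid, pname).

{(3, Nova), (3, Orion), (38, Nova), (38, Orion), (6, Orion)}

Joining Customer and Product on qty yields {(Nova, 23, 32, hr, 10, 7), (Nova, 23, 32, hr, 16, 38), (Nova, 23, 32, hr, 7, 12), (Nova, 25, 35, p2, 25, 38), (Nova, 25, 35, p2, 36, 3), (Omega, 15, 2, hr, 24, 6), (Omega, 15, 2, hr, 26, 38), (Omega, 15, 2, hr, 8, 23), (Orion, 3, 35, x3, 25, 38), (Orion, 3, 35, x3, 36, 3), (Orion, 7, 2, fin, 24, 6), (Orion, 7, 2, fin, 26, 38), (Orion, 7, 2, fin, 8, 23)}.
Apply σ_{price > 23}; surviving tuples: {(Nova, 25, 35, p2, 25, 38), (Nova, 25, 35, p2, 36, 3), (Omega, 15, 2, hr, 24, 6), (Omega, 15, 2, hr, 26, 38), (Orion, 3, 35, x3, 25, 38), (Orion, 3, 35, x3, 36, 3), (Orion, 7, 2, fin, 24, 6), (Orion, 7, 2, fin, 26, 38)}
Apply σ_{pname ≠ Omega}; surviving tuples: {(Nova, 25, 35, p2, 25, 38), (Nova, 25, 35, p2, 36, 3), (Orion, 3, 35, x3, 25, 38), (Orion, 3, 35, x3, 36, 3), (Orion, 7, 2, fin, 24, 6), (Orion, 7, 2, fin, 26, 38)}
π_{sid, pname} gives {(3, Nova), (3, Orion), (38, Nova), (38, Orion), (6, Orion)} (1 duplicate(s) eliminated).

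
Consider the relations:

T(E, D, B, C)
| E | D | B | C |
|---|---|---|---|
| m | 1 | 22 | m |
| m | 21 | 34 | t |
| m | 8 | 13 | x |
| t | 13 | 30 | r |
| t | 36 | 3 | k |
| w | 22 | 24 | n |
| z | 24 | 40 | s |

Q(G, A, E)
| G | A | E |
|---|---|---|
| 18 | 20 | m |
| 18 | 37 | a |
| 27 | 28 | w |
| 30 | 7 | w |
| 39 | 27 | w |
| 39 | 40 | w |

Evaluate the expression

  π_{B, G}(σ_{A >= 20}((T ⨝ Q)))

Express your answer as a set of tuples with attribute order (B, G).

{(13, 18), (22, 18), (24, 27), (24, 39), (34, 18)}

Natural join on E: {(m, 1, 22, m, 18, 20), (m, 21, 34, t, 18, 20), (m, 8, 13, x, 18, 20), (w, 22, 24, n, 27, 28), (w, 22, 24, n, 30, 7), (w, 22, 24, n, 39, 27), (w, 22, 24, n, 39, 40)}
Filtering on A >= 20 leaves {(m, 1, 22, m, 18, 20), (m, 21, 34, t, 18, 20), (m, 8, 13, x, 18, 20), (w, 22, 24, n, 27, 28), (w, 22, 24, n, 39, 27), (w, 22, 24, n, 39, 40)}.
π[B, G]: project onto (B, G) (1 duplicate(s) eliminated) → {(13, 18), (22, 18), (24, 27), (24, 39), (34, 18)}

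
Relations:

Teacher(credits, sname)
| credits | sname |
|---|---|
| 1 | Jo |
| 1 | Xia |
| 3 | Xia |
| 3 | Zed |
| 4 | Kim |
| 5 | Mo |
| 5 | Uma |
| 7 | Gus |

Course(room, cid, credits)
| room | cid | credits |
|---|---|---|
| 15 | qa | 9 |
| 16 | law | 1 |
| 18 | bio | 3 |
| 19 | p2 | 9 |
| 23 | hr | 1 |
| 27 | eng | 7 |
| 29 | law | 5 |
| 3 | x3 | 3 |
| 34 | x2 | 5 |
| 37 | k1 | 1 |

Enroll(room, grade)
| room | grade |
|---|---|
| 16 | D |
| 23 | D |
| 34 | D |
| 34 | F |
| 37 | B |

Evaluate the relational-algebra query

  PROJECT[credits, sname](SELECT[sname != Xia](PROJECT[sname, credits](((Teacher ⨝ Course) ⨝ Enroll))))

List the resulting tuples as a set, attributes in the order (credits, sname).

{(1, Jo), (5, Mo), (5, Uma)}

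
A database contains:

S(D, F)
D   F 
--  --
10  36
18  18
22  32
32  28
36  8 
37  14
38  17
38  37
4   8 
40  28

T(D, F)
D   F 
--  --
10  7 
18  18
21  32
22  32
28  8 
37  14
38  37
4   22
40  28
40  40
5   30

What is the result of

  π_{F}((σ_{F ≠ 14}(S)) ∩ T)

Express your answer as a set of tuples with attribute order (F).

σ[F ≠ 14]: keep tuples satisfying F ≠ 14 → {(10, 36), (18, 18), (22, 32), (32, 28), (36, 8), (38, 17), (38, 37), (4, 8), (40, 28)}
Taking the intersection: {(18, 18), (22, 32), (38, 37), (40, 28)}
π_{F} gives {18, 28, 32, 37}.

{18, 28, 32, 37}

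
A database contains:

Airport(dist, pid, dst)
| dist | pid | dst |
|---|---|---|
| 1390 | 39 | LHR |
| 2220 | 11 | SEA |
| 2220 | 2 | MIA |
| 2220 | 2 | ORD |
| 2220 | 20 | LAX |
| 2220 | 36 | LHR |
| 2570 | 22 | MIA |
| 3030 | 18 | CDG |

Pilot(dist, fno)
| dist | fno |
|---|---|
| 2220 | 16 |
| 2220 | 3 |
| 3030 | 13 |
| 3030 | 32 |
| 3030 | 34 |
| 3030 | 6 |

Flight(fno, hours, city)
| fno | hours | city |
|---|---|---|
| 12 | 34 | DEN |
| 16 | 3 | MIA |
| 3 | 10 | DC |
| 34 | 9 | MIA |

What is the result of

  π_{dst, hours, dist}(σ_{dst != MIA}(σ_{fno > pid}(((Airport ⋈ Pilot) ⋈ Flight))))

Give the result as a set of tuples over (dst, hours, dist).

Joining Airport and Pilot on dist yields {(2220, 11, SEA, 16), (2220, 11, SEA, 3), (2220, 2, MIA, 16), (2220, 2, MIA, 3), (2220, 2, ORD, 16), (2220, 2, ORD, 3), (2220, 20, LAX, 16), (2220, 20, LAX, 3), (2220, 36, LHR, 16), (2220, 36, LHR, 3), (3030, 18, CDG, 13), (3030, 18, CDG, 32), (3030, 18, CDG, 34), (3030, 18, CDG, 6)}.
Joining (Airport ⋈ Pilot) and Flight on fno yields {(2220, 11, SEA, 16, 3, MIA), (2220, 11, SEA, 3, 10, DC), (2220, 2, MIA, 16, 3, MIA), (2220, 2, MIA, 3, 10, DC), (2220, 2, ORD, 16, 3, MIA), (2220, 2, ORD, 3, 10, DC), (2220, 20, LAX, 16, 3, MIA), (2220, 20, LAX, 3, 10, DC), (2220, 36, LHR, 16, 3, MIA), (2220, 36, LHR, 3, 10, DC), (3030, 18, CDG, 34, 9, MIA)}.
Filtering on fno > pid leaves {(2220, 11, SEA, 16, 3, MIA), (2220, 2, MIA, 16, 3, MIA), (2220, 2, MIA, 3, 10, DC), (2220, 2, ORD, 16, 3, MIA), (2220, 2, ORD, 3, 10, DC), (3030, 18, CDG, 34, 9, MIA)}.
Filtering on dst != MIA leaves {(2220, 11, SEA, 16, 3, MIA), (2220, 2, ORD, 16, 3, MIA), (2220, 2, ORD, 3, 10, DC), (3030, 18, CDG, 34, 9, MIA)}.
Keep only column(s) dst, hours, dist: {(CDG, 9, 3030), (ORD, 10, 2220), (ORD, 3, 2220), (SEA, 3, 2220)}

{(CDG, 9, 3030), (ORD, 10, 2220), (ORD, 3, 2220), (SEA, 3, 2220)}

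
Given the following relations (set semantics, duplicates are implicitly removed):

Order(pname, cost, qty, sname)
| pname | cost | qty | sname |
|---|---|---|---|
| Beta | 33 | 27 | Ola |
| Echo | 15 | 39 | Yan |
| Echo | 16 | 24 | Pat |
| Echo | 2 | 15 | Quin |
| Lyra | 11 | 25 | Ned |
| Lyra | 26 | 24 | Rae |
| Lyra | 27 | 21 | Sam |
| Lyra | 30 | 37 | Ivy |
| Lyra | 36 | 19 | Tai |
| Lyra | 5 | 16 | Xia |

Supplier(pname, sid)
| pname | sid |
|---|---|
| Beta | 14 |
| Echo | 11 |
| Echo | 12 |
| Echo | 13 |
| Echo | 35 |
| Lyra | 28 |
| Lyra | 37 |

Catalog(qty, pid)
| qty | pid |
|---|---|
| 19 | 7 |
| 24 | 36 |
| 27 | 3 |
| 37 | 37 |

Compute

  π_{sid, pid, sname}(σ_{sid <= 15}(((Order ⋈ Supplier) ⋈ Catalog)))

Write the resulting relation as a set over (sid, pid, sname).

Order ⋈ Supplier (natural join on pname): {(Beta, 33, 27, Ola, 14), (Echo, 15, 39, Yan, 11), (Echo, 15, 39, Yan, 12), (Echo, 15, 39, Yan, 13), (Echo, 15, 39, Yan, 35), (Echo, 16, 24, Pat, 11), (Echo, 16, 24, Pat, 12), (Echo, 16, 24, Pat, 13), (Echo, 16, 24, Pat, 35), (Echo, 2, 15, Quin, 11), (Echo, 2, 15, Quin, 12), (Echo, 2, 15, Quin, 13), (Echo, 2, 15, Quin, 35), (Lyra, 11, 25, Ned, 28), (Lyra, 11, 25, Ned, 37), (Lyra, 26, 24, Rae, 28), (Lyra, 26, 24, Rae, 37), (Lyra, 27, 21, Sam, 28), (Lyra, 27, 21, Sam, 37), (Lyra, 30, 37, Ivy, 28), (Lyra, 30, 37, Ivy, 37), (Lyra, 36, 19, Tai, 28), (Lyra, 36, 19, Tai, 37), (Lyra, 5, 16, Xia, 28), (Lyra, 5, 16, Xia, 37)}
(Order ⋈ Supplier) ⋈ Catalog (natural join on qty): {(Beta, 33, 27, Ola, 14, 3), (Echo, 16, 24, Pat, 11, 36), (Echo, 16, 24, Pat, 12, 36), (Echo, 16, 24, Pat, 13, 36), (Echo, 16, 24, Pat, 35, 36), (Lyra, 26, 24, Rae, 28, 36), (Lyra, 26, 24, Rae, 37, 36), (Lyra, 30, 37, Ivy, 28, 37), (Lyra, 30, 37, Ivy, 37, 37), (Lyra, 36, 19, Tai, 28, 7), (Lyra, 36, 19, Tai, 37, 7)}
Apply σ_{sid <= 15}; surviving tuples: {(Beta, 33, 27, Ola, 14, 3), (Echo, 16, 24, Pat, 11, 36), (Echo, 16, 24, Pat, 12, 36), (Echo, 16, 24, Pat, 13, 36)}
π_{sid, pid, sname} gives {(11, 36, Pat), (12, 36, Pat), (13, 36, Pat), (14, 3, Ola)}.

{(11, 36, Pat), (12, 36, Pat), (13, 36, Pat), (14, 3, Ola)}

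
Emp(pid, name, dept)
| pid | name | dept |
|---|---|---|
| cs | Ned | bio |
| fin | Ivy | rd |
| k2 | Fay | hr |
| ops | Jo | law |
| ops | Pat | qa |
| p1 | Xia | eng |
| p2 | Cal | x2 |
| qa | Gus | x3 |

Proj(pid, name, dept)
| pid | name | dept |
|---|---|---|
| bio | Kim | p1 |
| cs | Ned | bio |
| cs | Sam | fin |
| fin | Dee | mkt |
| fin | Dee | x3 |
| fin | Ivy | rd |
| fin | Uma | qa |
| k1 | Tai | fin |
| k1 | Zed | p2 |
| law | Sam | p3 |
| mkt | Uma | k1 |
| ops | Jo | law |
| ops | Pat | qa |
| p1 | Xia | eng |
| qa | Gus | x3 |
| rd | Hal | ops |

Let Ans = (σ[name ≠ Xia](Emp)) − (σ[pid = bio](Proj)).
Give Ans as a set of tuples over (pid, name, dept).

Selection name ≠ Xia: {(cs, Ned, bio), (fin, Ivy, rd), (k2, Fay, hr), (ops, Jo, law), (ops, Pat, qa), (p2, Cal, x2), (qa, Gus, x3)}
Selection pid = bio: {(bio, Kim, p1)}
Set difference of the two operands is {(cs, Ned, bio), (fin, Ivy, rd), (k2, Fay, hr), (ops, Jo, law), (ops, Pat, qa), (p2, Cal, x2), (qa, Gus, x3)}.

{(cs, Ned, bio), (fin, Ivy, rd), (k2, Fay, hr), (ops, Jo, law), (ops, Pat, qa), (p2, Cal, x2), (qa, Gus, x3)}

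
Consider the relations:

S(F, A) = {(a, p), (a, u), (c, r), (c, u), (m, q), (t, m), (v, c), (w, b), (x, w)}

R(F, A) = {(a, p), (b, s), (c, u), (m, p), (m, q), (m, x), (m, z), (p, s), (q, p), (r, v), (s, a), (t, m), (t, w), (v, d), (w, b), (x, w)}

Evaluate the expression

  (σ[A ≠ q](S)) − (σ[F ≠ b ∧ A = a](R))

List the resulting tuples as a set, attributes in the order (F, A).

{(a, p), (a, u), (c, r), (c, u), (t, m), (v, c), (w, b), (x, w)}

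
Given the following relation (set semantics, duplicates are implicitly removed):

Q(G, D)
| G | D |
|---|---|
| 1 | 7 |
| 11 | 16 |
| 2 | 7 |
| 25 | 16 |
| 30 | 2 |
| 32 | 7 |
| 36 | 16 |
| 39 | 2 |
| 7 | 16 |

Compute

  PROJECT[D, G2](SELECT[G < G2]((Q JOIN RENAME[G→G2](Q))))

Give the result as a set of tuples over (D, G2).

ρ[G→G2]: schema becomes (G2, D); tuples unchanged.
Natural join on D: {(1, 7, 1), (1, 7, 2), (1, 7, 32), (11, 16, 11), (11, 16, 25), (11, 16, 36), (11, 16, 7), (2, 7, 1), (2, 7, 2), (2, 7, 32), (25, 16, 11), (25, 16, 25), (25, 16, 36), (25, 16, 7), (30, 2, 30), (30, 2, 39), (32, 7, 1), (32, 7, 2), (32, 7, 32), (36, 16, 11), (36, 16, 25), (36, 16, 36), (36, 16, 7), (39, 2, 30), (39, 2, 39), (7, 16, 11), (7, 16, 25), (7, 16, 36), (7, 16, 7)}
Apply σ_{G < G2}; surviving tuples: {(1, 7, 2), (1, 7, 32), (11, 16, 25), (11, 16, 36), (2, 7, 32), (25, 16, 36), (30, 2, 39), (7, 16, 11), (7, 16, 25), (7, 16, 36)}
Keep only column(s) D, G2 (4 duplicate(s) eliminated): {(16, 11), (16, 25), (16, 36), (2, 39), (7, 2), (7, 32)}

{(16, 11), (16, 25), (16, 36), (2, 39), (7, 2), (7, 32)}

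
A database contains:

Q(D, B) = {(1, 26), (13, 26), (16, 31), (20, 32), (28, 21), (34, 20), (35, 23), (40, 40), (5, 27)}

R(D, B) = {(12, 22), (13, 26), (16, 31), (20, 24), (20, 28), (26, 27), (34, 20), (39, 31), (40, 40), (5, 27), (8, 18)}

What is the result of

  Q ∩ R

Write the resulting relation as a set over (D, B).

{(13, 26), (16, 31), (34, 20), (40, 40), (5, 27)}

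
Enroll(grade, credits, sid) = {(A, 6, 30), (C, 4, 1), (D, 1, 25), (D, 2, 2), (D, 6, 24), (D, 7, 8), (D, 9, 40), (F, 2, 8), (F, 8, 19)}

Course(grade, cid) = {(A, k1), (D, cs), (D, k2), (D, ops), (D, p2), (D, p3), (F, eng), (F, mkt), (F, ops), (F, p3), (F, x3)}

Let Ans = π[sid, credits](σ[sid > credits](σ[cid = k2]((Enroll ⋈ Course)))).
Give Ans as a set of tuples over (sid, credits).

Natural join on grade: {(A, 6, 30, k1), (D, 1, 25, cs), (D, 1, 25, k2), (D, 1, 25, ops), (D, 1, 25, p2), (D, 1, 25, p3), (D, 2, 2, cs), (D, 2, 2, k2), (D, 2, 2, ops), (D, 2, 2, p2), (D, 2, 2, p3), (D, 6, 24, cs), (D, 6, 24, k2), (D, 6, 24, ops), (D, 6, 24, p2), (D, 6, 24, p3), (D, 7, 8, cs), (D, 7, 8, k2), (D, 7, 8, ops), (D, 7, 8, p2), (D, 7, 8, p3), (D, 9, 40, cs), (D, 9, 40, k2), (D, 9, 40, ops), (D, 9, 40, p2), (D, 9, 40, p3), (F, 2, 8, eng), (F, 2, 8, mkt), (F, 2, 8, ops), (F, 2, 8, p3), (F, 2, 8, x3), (F, 8, 19, eng), (F, 8, 19, mkt), (F, 8, 19, ops), (F, 8, 19, p3), (F, 8, 19, x3)}
Filtering on cid = k2 leaves {(D, 1, 25, k2), (D, 2, 2, k2), (D, 6, 24, k2), (D, 7, 8, k2), (D, 9, 40, k2)}.
Filtering on sid > credits leaves {(D, 1, 25, k2), (D, 6, 24, k2), (D, 7, 8, k2), (D, 9, 40, k2)}.
Projecting to sid, credits: {(24, 6), (25, 1), (40, 9), (8, 7)}

{(24, 6), (25, 1), (40, 9), (8, 7)}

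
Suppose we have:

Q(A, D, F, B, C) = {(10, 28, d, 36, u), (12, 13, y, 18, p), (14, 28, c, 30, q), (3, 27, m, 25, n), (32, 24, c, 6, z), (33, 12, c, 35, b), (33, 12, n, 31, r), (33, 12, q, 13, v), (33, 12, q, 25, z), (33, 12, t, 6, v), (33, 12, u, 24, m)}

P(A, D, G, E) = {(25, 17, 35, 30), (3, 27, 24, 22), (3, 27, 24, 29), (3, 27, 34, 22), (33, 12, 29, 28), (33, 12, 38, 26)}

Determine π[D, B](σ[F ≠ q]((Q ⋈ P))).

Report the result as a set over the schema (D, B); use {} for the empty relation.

{(12, 24), (12, 31), (12, 35), (12, 6), (27, 25)}

Q ⋈ P (natural join on A, D): {(3, 27, m, 25, n, 24, 22), (3, 27, m, 25, n, 24, 29), (3, 27, m, 25, n, 34, 22), (33, 12, c, 35, b, 29, 28), (33, 12, c, 35, b, 38, 26), (33, 12, n, 31, r, 29, 28), (33, 12, n, 31, r, 38, 26), (33, 12, q, 13, v, 29, 28), (33, 12, q, 13, v, 38, 26), (33, 12, q, 25, z, 29, 28), (33, 12, q, 25, z, 38, 26), (33, 12, t, 6, v, 29, 28), (33, 12, t, 6, v, 38, 26), (33, 12, u, 24, m, 29, 28), (33, 12, u, 24, m, 38, 26)}
Filtering on F ≠ q leaves {(3, 27, m, 25, n, 24, 22), (3, 27, m, 25, n, 24, 29), (3, 27, m, 25, n, 34, 22), (33, 12, c, 35, b, 29, 28), (33, 12, c, 35, b, 38, 26), (33, 12, n, 31, r, 29, 28), (33, 12, n, 31, r, 38, 26), (33, 12, t, 6, v, 29, 28), (33, 12, t, 6, v, 38, 26), (33, 12, u, 24, m, 29, 28), (33, 12, u, 24, m, 38, 26)}.
π_{D, B} gives {(12, 24), (12, 31), (12, 35), (12, 6), (27, 25)} (6 duplicate(s) eliminated).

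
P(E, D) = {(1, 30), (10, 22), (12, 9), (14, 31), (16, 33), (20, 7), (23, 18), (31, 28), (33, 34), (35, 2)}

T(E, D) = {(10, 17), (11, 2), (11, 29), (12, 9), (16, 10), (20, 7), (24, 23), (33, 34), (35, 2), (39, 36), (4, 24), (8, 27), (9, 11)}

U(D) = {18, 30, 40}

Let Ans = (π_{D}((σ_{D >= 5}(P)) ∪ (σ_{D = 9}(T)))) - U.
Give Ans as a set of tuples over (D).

{22, 28, 31, 33, 34, 7, 9}

Filtering on D >= 5 leaves {(1, 30), (10, 22), (12, 9), (14, 31), (16, 33), (20, 7), (23, 18), (31, 28), (33, 34)}.
Filtering on D = 9 leaves {(12, 9)}.
Taking the union: {(1, 30), (10, 22), (12, 9), (14, 31), (16, 33), (20, 7), (23, 18), (31, 28), (33, 34)}
π_{D} gives {18, 22, 28, 30, 31, 33, 34, 7, 9}.
Taking the difference: {22, 28, 31, 33, 34, 7, 9}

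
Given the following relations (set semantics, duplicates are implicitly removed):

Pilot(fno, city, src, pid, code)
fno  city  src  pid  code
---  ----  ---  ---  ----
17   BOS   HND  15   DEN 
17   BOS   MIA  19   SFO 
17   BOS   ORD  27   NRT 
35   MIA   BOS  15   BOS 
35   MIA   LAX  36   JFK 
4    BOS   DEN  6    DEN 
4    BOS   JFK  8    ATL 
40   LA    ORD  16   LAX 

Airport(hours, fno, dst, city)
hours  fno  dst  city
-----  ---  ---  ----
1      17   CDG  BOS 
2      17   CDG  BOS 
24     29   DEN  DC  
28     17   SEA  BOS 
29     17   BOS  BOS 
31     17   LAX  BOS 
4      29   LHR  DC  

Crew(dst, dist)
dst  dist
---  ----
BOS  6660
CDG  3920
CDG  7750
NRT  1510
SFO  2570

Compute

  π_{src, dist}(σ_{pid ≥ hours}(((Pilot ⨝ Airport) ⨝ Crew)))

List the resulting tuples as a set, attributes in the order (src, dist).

Joining Pilot and Airport on fno, city yields {(17, BOS, HND, 15, DEN, 1, CDG), (17, BOS, HND, 15, DEN, 2, CDG), (17, BOS, HND, 15, DEN, 28, SEA), (17, BOS, HND, 15, DEN, 29, BOS), (17, BOS, HND, 15, DEN, 31, LAX), (17, BOS, MIA, 19, SFO, 1, CDG), (17, BOS, MIA, 19, SFO, 2, CDG), (17, BOS, MIA, 19, SFO, 28, SEA), (17, BOS, MIA, 19, SFO, 29, BOS), (17, BOS, MIA, 19, SFO, 31, LAX), (17, BOS, ORD, 27, NRT, 1, CDG), (17, BOS, ORD, 27, NRT, 2, CDG), (17, BOS, ORD, 27, NRT, 28, SEA), (17, BOS, ORD, 27, NRT, 29, BOS), (17, BOS, ORD, 27, NRT, 31, LAX)}.
Joining (Pilot ⨝ Airport) and Crew on dst yields {(17, BOS, HND, 15, DEN, 1, CDG, 3920), (17, BOS, HND, 15, DEN, 1, CDG, 7750), (17, BOS, HND, 15, DEN, 2, CDG, 3920), (17, BOS, HND, 15, DEN, 2, CDG, 7750), (17, BOS, HND, 15, DEN, 29, BOS, 6660), (17, BOS, MIA, 19, SFO, 1, CDG, 3920), (17, BOS, MIA, 19, SFO, 1, CDG, 7750), (17, BOS, MIA, 19, SFO, 2, CDG, 3920), (17, BOS, MIA, 19, SFO, 2, CDG, 7750), (17, BOS, MIA, 19, SFO, 29, BOS, 6660), (17, BOS, ORD, 27, NRT, 1, CDG, 3920), (17, BOS, ORD, 27, NRT, 1, CDG, 7750), (17, BOS, ORD, 27, NRT, 2, CDG, 3920), (17, BOS, ORD, 27, NRT, 2, CDG, 7750), (17, BOS, ORD, 27, NRT, 29, BOS, 6660)}.
Apply σ_{pid ≥ hours}; surviving tuples: {(17, BOS, HND, 15, DEN, 1, CDG, 3920), (17, BOS, HND, 15, DEN, 1, CDG, 7750), (17, BOS, HND, 15, DEN, 2, CDG, 3920), (17, BOS, HND, 15, DEN, 2, CDG, 7750), (17, BOS, MIA, 19, SFO, 1, CDG, 3920), (17, BOS, MIA, 19, SFO, 1, CDG, 7750), (17, BOS, MIA, 19, SFO, 2, CDG, 3920), (17, BOS, MIA, 19, SFO, 2, CDG, 7750), (17, BOS, ORD, 27, NRT, 1, CDG, 3920), (17, BOS, ORD, 27, NRT, 1, CDG, 7750), (17, BOS, ORD, 27, NRT, 2, CDG, 3920), (17, BOS, ORD, 27, NRT, 2, CDG, 7750)}
Projecting to src, dist (6 duplicate(s) eliminated): {(HND, 3920), (HND, 7750), (MIA, 3920), (MIA, 7750), (ORD, 3920), (ORD, 7750)}

{(HND, 3920), (HND, 7750), (MIA, 3920), (MIA, 7750), (ORD, 3920), (ORD, 7750)}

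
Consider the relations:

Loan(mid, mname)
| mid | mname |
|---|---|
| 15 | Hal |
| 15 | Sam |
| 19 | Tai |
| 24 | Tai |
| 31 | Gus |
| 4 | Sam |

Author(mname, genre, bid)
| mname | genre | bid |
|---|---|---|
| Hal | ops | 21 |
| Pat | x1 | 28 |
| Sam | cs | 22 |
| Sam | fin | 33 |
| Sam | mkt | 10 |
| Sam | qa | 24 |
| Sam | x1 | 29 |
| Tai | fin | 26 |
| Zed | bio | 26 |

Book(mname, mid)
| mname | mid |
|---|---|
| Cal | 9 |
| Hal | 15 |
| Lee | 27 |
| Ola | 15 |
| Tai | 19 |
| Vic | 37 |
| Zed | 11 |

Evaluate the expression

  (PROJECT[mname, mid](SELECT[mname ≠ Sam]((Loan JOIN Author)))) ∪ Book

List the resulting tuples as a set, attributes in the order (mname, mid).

{(Cal, 9), (Hal, 15), (Lee, 27), (Ola, 15), (Tai, 19), (Tai, 24), (Vic, 37), (Zed, 11)}

Joining Loan and Author on mname yields {(15, Hal, ops, 21), (15, Sam, cs, 22), (15, Sam, fin, 33), (15, Sam, mkt, 10), (15, Sam, qa, 24), (15, Sam, x1, 29), (19, Tai, fin, 26), (24, Tai, fin, 26), (4, Sam, cs, 22), (4, Sam, fin, 33), (4, Sam, mkt, 10), (4, Sam, qa, 24), (4, Sam, x1, 29)}.
Selection mname ≠ Sam: {(15, Hal, ops, 21), (19, Tai, fin, 26), (24, Tai, fin, 26)}
π[mname, mid]: project onto (mname, mid) → {(Hal, 15), (Tai, 19), (Tai, 24)}
Taking the union: {(Cal, 9), (Hal, 15), (Lee, 27), (Ola, 15), (Tai, 19), (Tai, 24), (Vic, 37), (Zed, 11)}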